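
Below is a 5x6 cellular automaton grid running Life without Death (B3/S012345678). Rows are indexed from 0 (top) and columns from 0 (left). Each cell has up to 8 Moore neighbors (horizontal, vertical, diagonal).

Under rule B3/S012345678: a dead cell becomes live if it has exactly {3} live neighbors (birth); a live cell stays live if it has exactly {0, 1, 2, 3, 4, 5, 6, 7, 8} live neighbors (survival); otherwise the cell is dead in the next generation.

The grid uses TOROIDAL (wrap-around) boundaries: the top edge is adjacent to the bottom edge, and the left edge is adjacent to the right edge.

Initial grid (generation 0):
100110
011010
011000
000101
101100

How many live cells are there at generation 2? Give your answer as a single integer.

Simulating step by step:
Generation 0 (given above): 13 live cells
Generation 1: 20 live cells
100110
111011
111010
100111
111100
Generation 2: 20 live cells
100110
111011
111010
100111
111100
Population at generation 2: 20

Answer: 20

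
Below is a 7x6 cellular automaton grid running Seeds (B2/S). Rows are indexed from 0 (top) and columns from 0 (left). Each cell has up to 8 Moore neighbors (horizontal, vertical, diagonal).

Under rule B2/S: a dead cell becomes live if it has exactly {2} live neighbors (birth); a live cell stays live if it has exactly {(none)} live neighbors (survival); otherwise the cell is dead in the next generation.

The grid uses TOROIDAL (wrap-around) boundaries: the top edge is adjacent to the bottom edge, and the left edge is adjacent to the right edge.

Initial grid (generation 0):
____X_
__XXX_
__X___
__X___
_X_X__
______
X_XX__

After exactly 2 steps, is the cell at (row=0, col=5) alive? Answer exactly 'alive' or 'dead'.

Simulating step by step:
Generation 0 (given above): 11 live cells
Generation 1: 8 live cells
______
_X___X
____X_
______
______
X___X_
_X__XX
Generation 2: 10 live cells
_XX___
X___X_
X____X
______
_____X
_X_X__
___X__

Cell (0,5) at generation 2: 0 -> dead

Answer: dead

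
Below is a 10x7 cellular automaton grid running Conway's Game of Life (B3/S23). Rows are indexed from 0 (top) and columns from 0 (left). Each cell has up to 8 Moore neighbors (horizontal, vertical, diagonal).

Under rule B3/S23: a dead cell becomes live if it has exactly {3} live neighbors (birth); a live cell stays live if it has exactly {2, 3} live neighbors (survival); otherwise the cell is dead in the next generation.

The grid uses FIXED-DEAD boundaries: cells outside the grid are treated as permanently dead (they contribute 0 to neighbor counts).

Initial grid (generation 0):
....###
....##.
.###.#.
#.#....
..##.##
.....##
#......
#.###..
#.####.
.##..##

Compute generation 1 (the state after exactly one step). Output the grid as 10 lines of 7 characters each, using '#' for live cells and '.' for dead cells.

Answer: ....#.#
..#....
.###.#.
.....##
.######
....###
.#.###.
#.#..#.
#.....#
.##..##

Derivation:
Simulating step by step:
Generation 0 (given above): 31 live cells
Generation 1: 31 live cells
(generation 1 grid is the final answer)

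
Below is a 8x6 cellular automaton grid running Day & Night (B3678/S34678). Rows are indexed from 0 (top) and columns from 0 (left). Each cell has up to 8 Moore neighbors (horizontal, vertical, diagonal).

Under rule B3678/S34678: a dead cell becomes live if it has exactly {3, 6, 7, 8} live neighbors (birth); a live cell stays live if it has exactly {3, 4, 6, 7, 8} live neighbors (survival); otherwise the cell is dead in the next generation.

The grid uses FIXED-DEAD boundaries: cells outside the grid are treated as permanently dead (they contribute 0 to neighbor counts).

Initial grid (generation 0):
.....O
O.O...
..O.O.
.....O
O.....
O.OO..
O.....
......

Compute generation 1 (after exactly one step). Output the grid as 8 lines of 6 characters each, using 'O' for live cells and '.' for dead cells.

Answer: ......
.O.O..
.O.O..
......
.O....
......
.O....
......

Derivation:
Simulating step by step:
Generation 0 (given above): 11 live cells
Generation 1: 6 live cells
(generation 1 grid is the final answer)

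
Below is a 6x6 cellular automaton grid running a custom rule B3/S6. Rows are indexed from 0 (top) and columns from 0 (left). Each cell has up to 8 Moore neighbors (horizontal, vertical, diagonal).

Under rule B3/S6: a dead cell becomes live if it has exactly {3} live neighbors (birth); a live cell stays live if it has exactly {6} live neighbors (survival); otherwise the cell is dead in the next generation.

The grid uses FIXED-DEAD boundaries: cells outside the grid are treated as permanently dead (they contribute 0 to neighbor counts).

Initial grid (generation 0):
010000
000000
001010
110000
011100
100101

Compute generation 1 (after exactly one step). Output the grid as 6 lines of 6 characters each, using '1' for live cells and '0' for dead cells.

Simulating step by step:
Generation 0 (given above): 11 live cells
Generation 1: 4 live cells
(generation 1 grid is the final answer)

Answer: 000000
000000
010000
000000
000010
010010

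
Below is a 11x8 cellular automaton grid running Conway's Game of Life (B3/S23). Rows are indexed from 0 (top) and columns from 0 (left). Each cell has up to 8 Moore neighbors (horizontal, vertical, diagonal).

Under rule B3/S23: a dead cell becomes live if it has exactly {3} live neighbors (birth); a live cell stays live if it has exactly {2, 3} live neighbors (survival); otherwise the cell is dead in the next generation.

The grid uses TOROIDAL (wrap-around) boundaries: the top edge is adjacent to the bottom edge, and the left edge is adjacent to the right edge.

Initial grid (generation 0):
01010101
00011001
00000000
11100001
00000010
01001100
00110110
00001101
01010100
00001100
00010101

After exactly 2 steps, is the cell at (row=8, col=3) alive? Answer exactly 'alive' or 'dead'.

Simulating step by step:
Generation 0 (given above): 30 live cells
Generation 1: 32 live cells
00010101
10111010
01110001
11000001
00100111
00111000
00110000
00000000
00010000
00110100
10110100
Generation 2: 28 live cells
10000101
10000110
00001010
00010000
00101111
01001110
00101000
00110000
00111000
01000000
01000100

Cell (8,3) at generation 2: 1 -> alive

Answer: alive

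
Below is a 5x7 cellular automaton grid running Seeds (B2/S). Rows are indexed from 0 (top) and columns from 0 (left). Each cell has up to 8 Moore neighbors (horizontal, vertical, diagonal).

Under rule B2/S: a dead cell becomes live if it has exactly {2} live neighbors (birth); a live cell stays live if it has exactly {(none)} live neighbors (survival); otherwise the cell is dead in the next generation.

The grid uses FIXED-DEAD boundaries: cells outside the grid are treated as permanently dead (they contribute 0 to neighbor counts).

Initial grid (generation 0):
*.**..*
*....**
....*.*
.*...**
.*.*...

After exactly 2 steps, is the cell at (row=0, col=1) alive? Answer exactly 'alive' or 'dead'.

Answer: dead

Derivation:
Simulating step by step:
Generation 0 (given above): 14 live cells
Generation 1: 10 live cells
....*..
..*....
**.....
*..*...
*...***
Generation 2: 8 live cells
...*...
*..*...
...*...
..*...*
.*.*...

Cell (0,1) at generation 2: 0 -> dead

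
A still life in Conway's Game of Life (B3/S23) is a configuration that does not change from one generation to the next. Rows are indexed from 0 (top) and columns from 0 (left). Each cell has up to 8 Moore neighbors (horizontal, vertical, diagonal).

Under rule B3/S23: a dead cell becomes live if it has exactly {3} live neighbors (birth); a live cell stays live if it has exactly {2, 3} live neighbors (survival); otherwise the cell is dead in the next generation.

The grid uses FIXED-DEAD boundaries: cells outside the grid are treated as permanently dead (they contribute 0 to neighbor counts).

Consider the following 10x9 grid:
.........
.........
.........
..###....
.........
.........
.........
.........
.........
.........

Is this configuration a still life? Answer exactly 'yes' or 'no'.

Compute generation 1 and compare to generation 0 (given above):
Generation 1:
.........
.........
...#.....
...#.....
...#.....
.........
.........
.........
.........
.........
Cell (2,3) differs: gen0=0 vs gen1=1 -> NOT a still life.

Answer: no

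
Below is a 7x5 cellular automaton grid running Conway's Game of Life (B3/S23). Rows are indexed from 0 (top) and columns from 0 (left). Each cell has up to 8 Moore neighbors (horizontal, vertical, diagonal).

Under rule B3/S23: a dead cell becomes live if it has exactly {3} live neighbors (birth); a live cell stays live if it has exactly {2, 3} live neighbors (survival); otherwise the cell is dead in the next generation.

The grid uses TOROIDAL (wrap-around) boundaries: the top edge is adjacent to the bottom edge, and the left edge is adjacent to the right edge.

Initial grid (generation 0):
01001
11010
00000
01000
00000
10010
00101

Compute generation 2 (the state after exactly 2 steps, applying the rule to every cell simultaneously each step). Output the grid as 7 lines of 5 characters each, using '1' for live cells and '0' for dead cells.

Answer: 00001
00001
00111
01000
00000
10111
01101

Derivation:
Simulating step by step:
Generation 0 (given above): 10 live cells
Generation 1: 14 live cells
01001
11101
11100
00000
00000
00011
01101
Generation 2: 13 live cells
(generation 2 grid is the final answer)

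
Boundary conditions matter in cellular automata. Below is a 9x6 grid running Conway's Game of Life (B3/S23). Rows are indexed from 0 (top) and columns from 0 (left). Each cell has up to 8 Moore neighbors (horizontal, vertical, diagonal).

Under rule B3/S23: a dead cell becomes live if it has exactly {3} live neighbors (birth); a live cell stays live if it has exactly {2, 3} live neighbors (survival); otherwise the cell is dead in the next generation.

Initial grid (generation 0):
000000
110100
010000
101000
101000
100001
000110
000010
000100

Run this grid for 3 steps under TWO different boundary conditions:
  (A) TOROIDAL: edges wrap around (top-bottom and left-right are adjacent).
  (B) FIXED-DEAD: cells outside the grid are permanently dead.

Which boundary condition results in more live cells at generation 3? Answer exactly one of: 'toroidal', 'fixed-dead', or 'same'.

Under TOROIDAL boundary, generation 3:
011000
001100
101000
010000
100010
100011
100011
000100
000100
Population = 17

Under FIXED-DEAD boundary, generation 3:
000000
111000
101000
100100
000110
000000
001001
000111
000010
Population = 15

Comparison: toroidal=17, fixed-dead=15 -> toroidal

Answer: toroidal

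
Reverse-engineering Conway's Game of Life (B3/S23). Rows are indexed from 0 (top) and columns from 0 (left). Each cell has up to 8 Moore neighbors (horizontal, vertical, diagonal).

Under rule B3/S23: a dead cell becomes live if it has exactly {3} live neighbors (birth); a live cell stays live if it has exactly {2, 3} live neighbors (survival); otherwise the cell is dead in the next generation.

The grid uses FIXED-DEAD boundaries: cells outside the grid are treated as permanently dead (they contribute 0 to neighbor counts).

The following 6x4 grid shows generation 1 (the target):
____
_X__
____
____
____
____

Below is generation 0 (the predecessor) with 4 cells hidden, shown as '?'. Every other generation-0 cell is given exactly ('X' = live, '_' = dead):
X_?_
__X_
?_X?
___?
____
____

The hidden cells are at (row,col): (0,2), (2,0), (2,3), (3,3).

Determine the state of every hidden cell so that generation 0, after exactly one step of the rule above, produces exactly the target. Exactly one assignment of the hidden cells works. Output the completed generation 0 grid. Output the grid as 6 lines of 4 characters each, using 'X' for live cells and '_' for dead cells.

Answer: X___
__X_
__X_
____
____
____

Derivation:
Hidden generation-0 cells (in order): (0,2), (2,0), (2,3), (3,3).
A hidden cell only influences target cells in its own 3x3 neighborhood. Try each of the 2^4 = 16 assignments, step the completed generation 0 forward once under B3/S23, and compare with the target:
  (0,2)=_ (2,0)=_ (2,3)=_ (3,3)=_ -> step reproduces the target at every cell -> ACCEPT
  (0,2)=_ (2,0)=_ (2,3)=_ (3,3)=X -> step gives (2,2)='X' but target has '_' -> reject
  (0,2)=_ (2,0)=_ (2,3)=X (3,3)=_ -> step gives (1,2)='X' but target has '_' -> reject
  (0,2)=_ (2,0)=_ (2,3)=X (3,3)=X -> step gives (1,2)='X' but target has '_' -> reject
  (0,2)=_ (2,0)=X (2,3)=_ (3,3)=_ -> step gives (1,1)='_' but target has 'X' -> reject
  (0,2)=_ (2,0)=X (2,3)=_ (3,3)=X -> step gives (1,1)='_' but target has 'X' -> reject
  (0,2)=_ (2,0)=X (2,3)=X (3,3)=_ -> step gives (1,1)='_' but target has 'X' -> reject
  (0,2)=_ (2,0)=X (2,3)=X (3,3)=X -> step gives (1,1)='_' but target has 'X' -> reject
  (0,2)=X (2,0)=_ (2,3)=_ (3,3)=_ -> step gives (0,1)='X' but target has '_' -> reject
  (0,2)=X (2,0)=_ (2,3)=_ (3,3)=X -> step gives (0,1)='X' but target has '_' -> reject
  (0,2)=X (2,0)=_ (2,3)=X (3,3)=_ -> step gives (0,1)='X' but target has '_' -> reject
  (0,2)=X (2,0)=_ (2,3)=X (3,3)=X -> step gives (0,1)='X' but target has '_' -> reject
  (0,2)=X (2,0)=X (2,3)=_ (3,3)=_ -> step gives (0,1)='X' but target has '_' -> reject
  (0,2)=X (2,0)=X (2,3)=_ (3,3)=X -> step gives (0,1)='X' but target has '_' -> reject
  (0,2)=X (2,0)=X (2,3)=X (3,3)=_ -> step gives (0,1)='X' but target has '_' -> reject
  (0,2)=X (2,0)=X (2,3)=X (3,3)=X -> step gives (0,1)='X' but target has '_' -> reject
Unique solution: (0,2)=dead, (2,0)=dead, (2,3)=dead, (3,3)=dead.
Check: live-neighbor counts of every cell in the completed generation 0:
0211
1312
0212
0111
0000
0000
Applying B3/S23 to generation 0 with these counts gives:
____
_X__
____
____
____
____
which matches the target exactly.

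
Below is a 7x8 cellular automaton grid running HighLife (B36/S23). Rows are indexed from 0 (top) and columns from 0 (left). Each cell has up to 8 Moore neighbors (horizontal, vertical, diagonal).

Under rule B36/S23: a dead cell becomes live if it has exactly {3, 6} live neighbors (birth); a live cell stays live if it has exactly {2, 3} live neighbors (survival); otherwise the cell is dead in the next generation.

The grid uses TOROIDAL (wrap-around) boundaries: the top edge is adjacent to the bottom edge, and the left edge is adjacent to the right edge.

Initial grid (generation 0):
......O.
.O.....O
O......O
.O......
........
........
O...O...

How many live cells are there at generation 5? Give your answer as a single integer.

Simulating step by step:
Generation 0 (given above): 8 live cells
Generation 1: 7 live cells
O......O
......OO
.O.....O
O.......
........
........
........
Generation 2: 7 live cells
O.....OO
......O.
......OO
O.......
........
........
........
Generation 3: 9 live cells
......OO
O....O.O
......OO
.......O
........
........
.......O
Generation 4: 7 live cells
........
O....OO.
........
......OO
........
........
......OO
Generation 5: 2 live cells
.....O..
........
.....O..
........
........
........
........
Population at generation 5: 2

Answer: 2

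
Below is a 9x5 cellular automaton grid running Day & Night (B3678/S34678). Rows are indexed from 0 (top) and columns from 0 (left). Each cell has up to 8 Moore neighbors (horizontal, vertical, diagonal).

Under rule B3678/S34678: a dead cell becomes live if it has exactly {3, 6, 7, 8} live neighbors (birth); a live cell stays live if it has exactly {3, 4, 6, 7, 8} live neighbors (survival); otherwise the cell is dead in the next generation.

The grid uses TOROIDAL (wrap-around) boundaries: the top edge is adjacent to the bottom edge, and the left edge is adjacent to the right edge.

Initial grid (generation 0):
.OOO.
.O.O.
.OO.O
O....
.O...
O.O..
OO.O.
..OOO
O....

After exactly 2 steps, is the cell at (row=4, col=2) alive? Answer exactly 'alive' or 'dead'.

Answer: alive

Derivation:
Simulating step by step:
Generation 0 (given above): 19 live cells
Generation 1: 24 live cells
OOO.O
.OOOO
.OOO.
O.O..
OO...
O.O.O
OO.O.
..OOO
.....
Generation 2: 30 live cells
OOO.O
OOOOO
..O..
OOOOO
O.OO.
.OOOO
OO..O
OOOOO
.....

Cell (4,2) at generation 2: 1 -> alive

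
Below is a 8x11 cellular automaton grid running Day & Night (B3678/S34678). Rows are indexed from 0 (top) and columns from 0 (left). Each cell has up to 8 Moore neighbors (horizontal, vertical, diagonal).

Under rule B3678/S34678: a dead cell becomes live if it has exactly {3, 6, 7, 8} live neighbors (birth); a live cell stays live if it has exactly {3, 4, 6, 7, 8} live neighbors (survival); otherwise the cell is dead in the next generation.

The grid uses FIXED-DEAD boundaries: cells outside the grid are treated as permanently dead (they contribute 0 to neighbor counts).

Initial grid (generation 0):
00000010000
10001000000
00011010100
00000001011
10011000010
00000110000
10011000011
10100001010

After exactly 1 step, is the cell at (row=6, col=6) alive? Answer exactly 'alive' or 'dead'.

Simulating step by step:
Generation 0 (given above): 25 live cells
Generation 1: 22 live cells
00000000000
00010001000
00000101010
00000100010
00000110101
00000100011
01000110100
01010000101

Cell (6,6) at generation 1: 1 -> alive

Answer: alive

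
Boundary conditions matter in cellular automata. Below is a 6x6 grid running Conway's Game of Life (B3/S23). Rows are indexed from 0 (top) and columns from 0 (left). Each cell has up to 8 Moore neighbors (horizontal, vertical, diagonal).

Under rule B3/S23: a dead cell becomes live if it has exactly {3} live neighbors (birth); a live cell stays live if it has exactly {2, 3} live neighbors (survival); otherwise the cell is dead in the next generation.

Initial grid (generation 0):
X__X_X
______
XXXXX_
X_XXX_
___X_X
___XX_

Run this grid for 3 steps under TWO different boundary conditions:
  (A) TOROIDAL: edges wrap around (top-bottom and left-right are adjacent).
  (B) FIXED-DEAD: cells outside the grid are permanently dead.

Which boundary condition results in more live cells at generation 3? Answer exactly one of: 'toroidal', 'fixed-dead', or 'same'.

Answer: toroidal

Derivation:
Under TOROIDAL boundary, generation 3:
XXX___
_____X
X___XX
_X____
__X_X_
______
Population = 10

Under FIXED-DEAD boundary, generation 3:
______
______
______
____XX
_____X
______
Population = 3

Comparison: toroidal=10, fixed-dead=3 -> toroidal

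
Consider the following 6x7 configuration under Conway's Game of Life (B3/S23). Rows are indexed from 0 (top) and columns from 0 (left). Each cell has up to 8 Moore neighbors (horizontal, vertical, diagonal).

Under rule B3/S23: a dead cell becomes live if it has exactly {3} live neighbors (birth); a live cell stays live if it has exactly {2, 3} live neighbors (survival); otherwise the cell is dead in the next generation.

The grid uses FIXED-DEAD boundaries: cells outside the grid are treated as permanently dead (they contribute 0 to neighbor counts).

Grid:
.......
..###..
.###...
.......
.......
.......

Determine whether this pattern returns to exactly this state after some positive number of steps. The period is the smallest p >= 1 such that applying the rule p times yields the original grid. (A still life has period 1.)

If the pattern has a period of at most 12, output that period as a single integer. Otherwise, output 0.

Answer: 2

Derivation:
Simulating and comparing each generation to the original:
Gen 0 (original, given above): 6 live cells
Gen 1: 6 live cells, differs from original
Gen 2: 6 live cells, MATCHES original -> period = 2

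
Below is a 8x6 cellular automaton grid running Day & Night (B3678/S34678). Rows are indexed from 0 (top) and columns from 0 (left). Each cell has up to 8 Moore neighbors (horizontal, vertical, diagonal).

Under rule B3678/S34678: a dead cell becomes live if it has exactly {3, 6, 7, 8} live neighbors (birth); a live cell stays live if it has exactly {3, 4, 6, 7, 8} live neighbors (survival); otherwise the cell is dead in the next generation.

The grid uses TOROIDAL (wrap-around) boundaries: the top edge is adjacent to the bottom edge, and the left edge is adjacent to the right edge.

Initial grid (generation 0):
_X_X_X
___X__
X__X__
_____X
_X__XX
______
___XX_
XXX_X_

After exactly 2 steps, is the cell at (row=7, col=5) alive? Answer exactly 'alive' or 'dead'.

Answer: alive

Derivation:
Simulating step by step:
Generation 0 (given above): 16 live cells
Generation 1: 16 live cells
_X_X__
X_____
____X_
_____X
X_____
___X_X
_XXX_X
XXX_X_
Generation 2: 13 live cells
_X___X
______
_____X
______
____XX
_X____
_X_X_X
X_X_XX

Cell (7,5) at generation 2: 1 -> alive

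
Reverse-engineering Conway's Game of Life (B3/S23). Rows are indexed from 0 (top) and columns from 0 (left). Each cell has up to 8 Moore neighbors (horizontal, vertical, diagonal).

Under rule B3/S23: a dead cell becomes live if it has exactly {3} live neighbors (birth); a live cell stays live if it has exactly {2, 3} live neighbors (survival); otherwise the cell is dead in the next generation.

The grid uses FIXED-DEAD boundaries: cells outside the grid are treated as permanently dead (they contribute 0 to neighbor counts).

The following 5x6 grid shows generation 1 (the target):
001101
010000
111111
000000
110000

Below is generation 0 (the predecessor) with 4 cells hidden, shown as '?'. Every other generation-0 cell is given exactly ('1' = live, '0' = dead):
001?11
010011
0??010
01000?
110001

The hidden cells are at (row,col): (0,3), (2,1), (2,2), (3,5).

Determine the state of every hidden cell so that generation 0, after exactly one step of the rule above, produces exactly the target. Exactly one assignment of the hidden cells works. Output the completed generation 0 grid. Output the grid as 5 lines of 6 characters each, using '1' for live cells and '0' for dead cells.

Answer: 001111
010011
011010
010000
110001

Derivation:
Hidden generation-0 cells (in order): (0,3), (2,1), (2,2), (3,5).
A hidden cell only influences target cells in its own 3x3 neighborhood. Try each of the 2^4 = 16 assignments, step the completed generation 0 forward once under B3/S23, and compare with the target:
  (0,3)=0 (2,1)=0 (2,2)=0 (3,5)=0 -> step gives (0,2)='0' but target has '1' -> reject
  (0,3)=0 (2,1)=0 (2,2)=0 (3,5)=1 -> step gives (0,2)='0' but target has '1' -> reject
  (0,3)=0 (2,1)=0 (2,2)=1 (3,5)=0 -> step gives (0,2)='0' but target has '1' -> reject
  (0,3)=0 (2,1)=0 (2,2)=1 (3,5)=1 -> step gives (0,2)='0' but target has '1' -> reject
  (0,3)=0 (2,1)=1 (2,2)=0 (3,5)=0 -> step gives (0,2)='0' but target has '1' -> reject
  (0,3)=0 (2,1)=1 (2,2)=0 (3,5)=1 -> step gives (0,2)='0' but target has '1' -> reject
  (0,3)=0 (2,1)=1 (2,2)=1 (3,5)=0 -> step gives (0,2)='0' but target has '1' -> reject
  (0,3)=0 (2,1)=1 (2,2)=1 (3,5)=1 -> step gives (0,2)='0' but target has '1' -> reject
  (0,3)=1 (2,1)=0 (2,2)=0 (3,5)=0 -> step gives (1,1)='0' but target has '1' -> reject
  (0,3)=1 (2,1)=0 (2,2)=0 (3,5)=1 -> step gives (1,1)='0' but target has '1' -> reject
  (0,3)=1 (2,1)=0 (2,2)=1 (3,5)=0 -> step gives (2,0)='0' but target has '1' -> reject
  (0,3)=1 (2,1)=0 (2,2)=1 (3,5)=1 -> step gives (2,0)='0' but target has '1' -> reject
  (0,3)=1 (2,1)=1 (2,2)=0 (3,5)=0 -> step gives (2,3)='0' but target has '1' -> reject
  (0,3)=1 (2,1)=1 (2,2)=0 (3,5)=1 -> step gives (2,3)='0' but target has '1' -> reject
  (0,3)=1 (2,1)=1 (2,2)=1 (3,5)=0 -> step reproduces the target at every cell -> ACCEPT
  (0,3)=1 (2,1)=1 (2,2)=1 (3,5)=1 -> step gives (2,5)='0' but target has '1' -> reject
Unique solution: (0,3)=live, (2,1)=live, (2,2)=live, (3,5)=dead.
Check: live-neighbor counts of every cell in the completed generation 0:
122343
235654
333323
444222
222010
Applying B3/S23 to generation 0 with these counts gives:
001101
010000
111111
000000
110000
which matches the target exactly.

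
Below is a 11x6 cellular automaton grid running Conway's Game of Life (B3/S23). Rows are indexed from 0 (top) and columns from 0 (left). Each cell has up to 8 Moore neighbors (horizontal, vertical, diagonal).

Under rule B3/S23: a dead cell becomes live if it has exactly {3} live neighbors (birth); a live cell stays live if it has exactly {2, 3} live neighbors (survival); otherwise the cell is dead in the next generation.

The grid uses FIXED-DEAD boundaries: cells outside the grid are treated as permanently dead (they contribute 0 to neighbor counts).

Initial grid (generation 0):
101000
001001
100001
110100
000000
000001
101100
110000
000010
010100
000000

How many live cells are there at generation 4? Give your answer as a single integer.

Answer: 11

Derivation:
Simulating step by step:
Generation 0 (given above): 18 live cells
Generation 1: 15 live cells
010000
000000
101010
110000
000000
000000
101000
111100
111000
000000
000000
Generation 2: 11 live cells
000000
010000
100000
110000
000000
000000
101100
000100
100100
010000
000000
Generation 3: 9 live cells
000000
000000
100000
110000
000000
000000
001100
010110
001000
000000
000000
Generation 4: 11 live cells
000000
000000
110000
110000
000000
000000
001110
010010
001100
000000
000000
Population at generation 4: 11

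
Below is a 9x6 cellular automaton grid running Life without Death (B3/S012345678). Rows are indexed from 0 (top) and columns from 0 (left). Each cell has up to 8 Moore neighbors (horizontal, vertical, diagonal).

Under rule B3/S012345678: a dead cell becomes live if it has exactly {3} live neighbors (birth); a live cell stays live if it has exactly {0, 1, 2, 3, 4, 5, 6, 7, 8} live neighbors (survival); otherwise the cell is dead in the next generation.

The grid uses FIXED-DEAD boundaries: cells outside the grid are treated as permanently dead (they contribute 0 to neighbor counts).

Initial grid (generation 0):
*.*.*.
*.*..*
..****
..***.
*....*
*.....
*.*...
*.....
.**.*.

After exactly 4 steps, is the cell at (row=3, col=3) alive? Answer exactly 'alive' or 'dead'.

Answer: alive

Derivation:
Simulating step by step:
Generation 0 (given above): 22 live cells
Generation 1: 29 live cells
*.***.
*.*..*
..****
.****.
**.***
*.....
*.*...
*.**..
.**.*.
Generation 2: 34 live cells
*.***.
*.*..*
..****
*****.
**.***
*.***.
*.**..
*.**..
.**.*.
Generation 3: 37 live cells
*.***.
*.*..*
*.****
*****.
**.***
*.****
*.**..
*.***.
.**.*.
Generation 4: 38 live cells
*.***.
*.*..*
*.****
*****.
**.***
*.****
*.**.*
*.***.
.**.*.

Cell (3,3) at generation 4: 1 -> alive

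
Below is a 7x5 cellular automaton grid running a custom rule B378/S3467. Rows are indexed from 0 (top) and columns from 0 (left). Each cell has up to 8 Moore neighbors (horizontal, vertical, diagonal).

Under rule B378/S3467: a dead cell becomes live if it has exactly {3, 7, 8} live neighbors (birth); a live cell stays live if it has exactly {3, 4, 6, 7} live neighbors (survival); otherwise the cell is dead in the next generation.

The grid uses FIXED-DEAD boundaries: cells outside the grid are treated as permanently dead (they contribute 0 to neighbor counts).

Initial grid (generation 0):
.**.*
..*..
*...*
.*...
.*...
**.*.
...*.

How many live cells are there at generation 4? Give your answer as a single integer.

Answer: 0

Derivation:
Simulating step by step:
Generation 0 (given above): 12 live cells
Generation 1: 5 live cells
...*.
.....
.*...
*....
.*...
.....
..*..
Generation 2: 1 live cells
.....
.....
.....
.*...
.....
.....
.....
Generation 3: 0 live cells
.....
.....
.....
.....
.....
.....
.....
Generation 4: 0 live cells
.....
.....
.....
.....
.....
.....
.....
Population at generation 4: 0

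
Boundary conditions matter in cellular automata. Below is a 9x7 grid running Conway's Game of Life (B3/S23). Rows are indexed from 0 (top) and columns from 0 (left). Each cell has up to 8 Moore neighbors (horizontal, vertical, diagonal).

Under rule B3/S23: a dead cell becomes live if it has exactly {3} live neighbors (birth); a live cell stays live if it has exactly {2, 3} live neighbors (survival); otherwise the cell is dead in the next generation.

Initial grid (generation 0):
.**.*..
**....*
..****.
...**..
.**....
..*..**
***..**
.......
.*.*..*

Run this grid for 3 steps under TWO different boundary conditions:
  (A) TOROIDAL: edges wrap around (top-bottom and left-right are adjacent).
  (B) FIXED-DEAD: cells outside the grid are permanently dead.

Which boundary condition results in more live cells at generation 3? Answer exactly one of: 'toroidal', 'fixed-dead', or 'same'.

Answer: toroidal

Derivation:
Under TOROIDAL boundary, generation 3:
..*.***
..*.*..
..*.*..
.*.*.**
**.*.**
*..*.*.
.***.**
..*****
..*..**
Population = 33

Under FIXED-DEAD boundary, generation 3:
**.....
..*....
*.*....
...**..
*..*...
...*...
*.*....
***....
.......
Population = 15

Comparison: toroidal=33, fixed-dead=15 -> toroidal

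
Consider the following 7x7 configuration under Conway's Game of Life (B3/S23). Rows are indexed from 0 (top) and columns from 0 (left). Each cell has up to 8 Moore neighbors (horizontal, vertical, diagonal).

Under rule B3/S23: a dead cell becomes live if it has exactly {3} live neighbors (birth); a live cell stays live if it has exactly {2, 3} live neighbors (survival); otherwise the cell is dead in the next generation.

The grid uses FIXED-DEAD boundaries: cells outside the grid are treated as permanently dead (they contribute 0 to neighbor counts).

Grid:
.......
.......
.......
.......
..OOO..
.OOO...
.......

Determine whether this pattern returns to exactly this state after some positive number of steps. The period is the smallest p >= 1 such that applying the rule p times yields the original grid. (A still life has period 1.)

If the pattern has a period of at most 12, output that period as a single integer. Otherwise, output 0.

Simulating and comparing each generation to the original:
Gen 0 (original, given above): 6 live cells
Gen 1: 6 live cells, differs from original
Gen 2: 6 live cells, MATCHES original -> period = 2

Answer: 2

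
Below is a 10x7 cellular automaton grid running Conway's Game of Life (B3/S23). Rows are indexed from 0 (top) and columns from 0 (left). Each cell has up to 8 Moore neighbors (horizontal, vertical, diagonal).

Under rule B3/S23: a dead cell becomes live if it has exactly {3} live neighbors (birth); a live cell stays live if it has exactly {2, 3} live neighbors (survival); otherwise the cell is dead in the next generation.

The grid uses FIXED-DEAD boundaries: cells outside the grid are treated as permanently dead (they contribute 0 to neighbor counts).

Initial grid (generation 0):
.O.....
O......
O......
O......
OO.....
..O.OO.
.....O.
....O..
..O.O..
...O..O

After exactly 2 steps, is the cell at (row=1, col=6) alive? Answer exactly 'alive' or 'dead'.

Answer: dead

Derivation:
Simulating step by step:
Generation 0 (given above): 15 live cells
Generation 1: 18 live cells
.......
OO.....
OO.....
O......
OO.....
.O..OO.
...O.O.
...OOO.
....OO.
...O...
Generation 2: 16 live cells
.......
OO.....
.......
.......
OO.....
OOO.OO.
..OO..O
...O..O
.....O.
....O..

Cell (1,6) at generation 2: 0 -> dead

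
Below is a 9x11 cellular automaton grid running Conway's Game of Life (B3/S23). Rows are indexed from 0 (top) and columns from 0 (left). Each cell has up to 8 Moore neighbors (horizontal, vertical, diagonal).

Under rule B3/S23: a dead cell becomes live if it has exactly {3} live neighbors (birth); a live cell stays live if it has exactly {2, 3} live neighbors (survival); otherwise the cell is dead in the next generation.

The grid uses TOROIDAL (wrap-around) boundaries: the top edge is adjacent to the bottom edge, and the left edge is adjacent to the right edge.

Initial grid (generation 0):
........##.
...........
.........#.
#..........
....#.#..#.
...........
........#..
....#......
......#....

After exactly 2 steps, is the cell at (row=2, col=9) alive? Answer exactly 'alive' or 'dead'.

Simulating step by step:
Generation 0 (given above): 10 live cells
Generation 1: 3 live cells
...........
........##.
...........
..........#
...........
...........
...........
...........
...........
Generation 2: 1 live cells
...........
...........
.........#.
...........
...........
...........
...........
...........
...........

Cell (2,9) at generation 2: 1 -> alive

Answer: alive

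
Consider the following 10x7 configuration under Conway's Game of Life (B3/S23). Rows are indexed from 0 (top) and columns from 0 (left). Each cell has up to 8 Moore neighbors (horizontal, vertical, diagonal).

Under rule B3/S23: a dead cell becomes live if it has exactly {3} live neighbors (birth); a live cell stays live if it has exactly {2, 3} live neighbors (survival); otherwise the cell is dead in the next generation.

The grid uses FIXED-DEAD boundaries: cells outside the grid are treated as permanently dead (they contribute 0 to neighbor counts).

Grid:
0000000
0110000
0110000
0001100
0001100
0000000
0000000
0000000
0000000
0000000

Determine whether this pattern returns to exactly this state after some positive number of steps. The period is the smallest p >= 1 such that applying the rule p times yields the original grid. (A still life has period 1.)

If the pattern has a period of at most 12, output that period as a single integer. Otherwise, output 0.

Simulating and comparing each generation to the original:
Gen 0 (original, given above): 8 live cells
Gen 1: 6 live cells, differs from original
Gen 2: 8 live cells, MATCHES original -> period = 2

Answer: 2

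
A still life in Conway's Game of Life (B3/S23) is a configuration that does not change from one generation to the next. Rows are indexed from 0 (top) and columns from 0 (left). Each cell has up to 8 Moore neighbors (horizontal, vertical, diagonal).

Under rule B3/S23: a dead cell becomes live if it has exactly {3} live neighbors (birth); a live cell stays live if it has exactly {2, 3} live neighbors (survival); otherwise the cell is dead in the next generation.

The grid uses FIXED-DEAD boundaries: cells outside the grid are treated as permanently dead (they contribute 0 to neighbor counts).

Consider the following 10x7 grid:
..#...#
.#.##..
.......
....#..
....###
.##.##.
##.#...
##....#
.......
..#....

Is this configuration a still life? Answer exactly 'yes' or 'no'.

Compute generation 1 and compare to generation 0 (given above):
Generation 1:
..##...
..##...
...##..
....#..
......#
###...#
...###.
###....
.#.....
.......
Cell (0,3) differs: gen0=0 vs gen1=1 -> NOT a still life.

Answer: no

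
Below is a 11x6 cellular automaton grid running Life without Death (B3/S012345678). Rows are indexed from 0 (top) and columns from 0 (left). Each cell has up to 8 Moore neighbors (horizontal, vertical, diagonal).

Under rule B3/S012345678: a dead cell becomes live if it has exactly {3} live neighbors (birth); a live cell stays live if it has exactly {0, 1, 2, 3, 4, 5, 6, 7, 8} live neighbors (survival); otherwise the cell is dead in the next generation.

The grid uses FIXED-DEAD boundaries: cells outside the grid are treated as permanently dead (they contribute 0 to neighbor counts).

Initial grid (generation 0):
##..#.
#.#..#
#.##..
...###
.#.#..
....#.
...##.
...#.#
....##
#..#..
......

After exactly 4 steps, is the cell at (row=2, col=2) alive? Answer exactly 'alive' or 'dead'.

Answer: alive

Derivation:
Simulating step by step:
Generation 0 (given above): 23 live cells
Generation 1: 32 live cells
##..#.
#.#.##
#.##.#
.#.###
.###.#
..#.#.
...###
...#.#
...###
#..##.
......
Generation 2: 40 live cells
##.###
#.#.##
#.##.#
##.###
.###.#
.##.#.
..####
..##.#
..####
#..###
......
Generation 3: 45 live cells
######
#.#.##
#.##.#
##.###
.###.#
.##.#.
..####
.###.#
.#####
#.####
....#.
Generation 4: 47 live cells
######
#.#.##
#.##.#
##.###
.###.#
.##.#.
..####
.###.#
######
#.####
....##

Cell (2,2) at generation 4: 1 -> alive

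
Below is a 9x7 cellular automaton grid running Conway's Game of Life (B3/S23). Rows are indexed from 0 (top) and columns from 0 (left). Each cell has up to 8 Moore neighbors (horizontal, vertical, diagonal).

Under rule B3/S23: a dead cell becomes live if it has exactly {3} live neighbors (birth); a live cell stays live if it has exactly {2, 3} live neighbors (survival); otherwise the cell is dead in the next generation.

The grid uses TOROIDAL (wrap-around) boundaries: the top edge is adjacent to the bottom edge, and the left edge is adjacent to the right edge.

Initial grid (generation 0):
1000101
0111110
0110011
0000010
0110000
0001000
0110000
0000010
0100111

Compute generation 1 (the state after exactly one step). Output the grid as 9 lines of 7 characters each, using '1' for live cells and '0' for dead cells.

Answer: 0000000
0000000
1100001
1000011
0010000
0001000
0010000
1110111
0000100

Derivation:
Simulating step by step:
Generation 0 (given above): 23 live cells
Generation 1: 16 live cells
(generation 1 grid is the final answer)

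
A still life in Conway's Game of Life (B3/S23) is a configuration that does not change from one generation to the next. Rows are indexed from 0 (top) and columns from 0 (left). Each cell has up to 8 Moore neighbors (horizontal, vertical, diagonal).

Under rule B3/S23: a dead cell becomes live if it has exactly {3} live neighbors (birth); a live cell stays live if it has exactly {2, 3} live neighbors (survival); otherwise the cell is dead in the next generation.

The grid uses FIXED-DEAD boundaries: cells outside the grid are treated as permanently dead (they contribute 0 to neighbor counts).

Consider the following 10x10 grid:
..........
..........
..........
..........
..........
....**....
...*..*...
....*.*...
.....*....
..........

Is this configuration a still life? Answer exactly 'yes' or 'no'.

Compute generation 1 and compare to generation 0 (given above):
Generation 1:
..........
..........
..........
..........
..........
....**....
...*..*...
....*.*...
.....*....
..........
The grids are IDENTICAL -> still life.

Answer: yes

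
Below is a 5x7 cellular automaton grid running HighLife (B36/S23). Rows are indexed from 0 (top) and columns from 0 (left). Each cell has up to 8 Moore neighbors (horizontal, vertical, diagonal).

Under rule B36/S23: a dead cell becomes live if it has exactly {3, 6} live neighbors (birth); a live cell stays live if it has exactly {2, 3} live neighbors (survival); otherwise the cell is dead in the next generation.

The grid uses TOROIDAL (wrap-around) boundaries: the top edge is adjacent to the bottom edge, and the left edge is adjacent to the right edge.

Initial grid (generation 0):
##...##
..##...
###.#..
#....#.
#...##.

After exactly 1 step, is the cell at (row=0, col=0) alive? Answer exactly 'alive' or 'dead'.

Answer: alive

Derivation:
Simulating step by step:
Generation 0 (given above): 15 live cells
Generation 1: 17 live cells
####.#.
.#.###.
#.#.#.#
#..#.#.
....#..

Cell (0,0) at generation 1: 1 -> alive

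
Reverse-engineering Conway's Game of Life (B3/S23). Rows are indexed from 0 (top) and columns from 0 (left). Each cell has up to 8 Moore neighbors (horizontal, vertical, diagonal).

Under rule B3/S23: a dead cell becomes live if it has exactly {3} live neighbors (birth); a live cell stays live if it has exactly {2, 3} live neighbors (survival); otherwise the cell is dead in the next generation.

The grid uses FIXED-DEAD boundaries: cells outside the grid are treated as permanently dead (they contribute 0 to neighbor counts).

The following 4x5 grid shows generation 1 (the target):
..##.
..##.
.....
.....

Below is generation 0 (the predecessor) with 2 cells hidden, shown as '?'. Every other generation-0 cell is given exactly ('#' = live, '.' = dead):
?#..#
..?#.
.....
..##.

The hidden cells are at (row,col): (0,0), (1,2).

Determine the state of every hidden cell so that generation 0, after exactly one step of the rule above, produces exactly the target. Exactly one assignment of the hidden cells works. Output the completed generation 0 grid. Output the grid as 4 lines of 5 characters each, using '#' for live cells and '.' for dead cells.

Hidden generation-0 cells (in order): (0,0), (1,2).
A hidden cell only influences target cells in its own 3x3 neighborhood. Try each of the 2^2 = 4 assignments, step the completed generation 0 forward once under B3/S23, and compare with the target:
  (0,0)=. (1,2)=. -> step gives (0,2)='.' but target has '#' -> reject
  (0,0)=. (1,2)=# -> step reproduces the target at every cell -> ACCEPT
  (0,0)=# (1,2)=. -> step gives (0,2)='.' but target has '#' -> reject
  (0,0)=# (1,2)=# -> step gives (0,1)='#' but target has '.' -> reject
Unique solution: (0,0)=dead, (1,2)=live.
Check: live-neighbor counts of every cell in the completed generation 0:
11331
12222
02442
01111
Applying B3/S23 to generation 0 with these counts gives:
..##.
..##.
.....
.....
which matches the target exactly.

Answer: .#..#
..##.
.....
..##.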